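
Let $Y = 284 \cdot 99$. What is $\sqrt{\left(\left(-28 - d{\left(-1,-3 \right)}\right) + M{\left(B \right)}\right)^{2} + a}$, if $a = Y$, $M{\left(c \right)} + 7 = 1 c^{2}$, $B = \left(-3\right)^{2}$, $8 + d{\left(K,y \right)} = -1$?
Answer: $\sqrt{31141} \approx 176.47$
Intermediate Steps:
$d{\left(K,y \right)} = -9$ ($d{\left(K,y \right)} = -8 - 1 = -9$)
$B = 9$
$M{\left(c \right)} = -7 + c^{2}$ ($M{\left(c \right)} = -7 + 1 c^{2} = -7 + c^{2}$)
$Y = 28116$
$a = 28116$
$\sqrt{\left(\left(-28 - d{\left(-1,-3 \right)}\right) + M{\left(B \right)}\right)^{2} + a} = \sqrt{\left(\left(-28 - -9\right) - \left(7 - 9^{2}\right)\right)^{2} + 28116} = \sqrt{\left(\left(-28 + 9\right) + \left(-7 + 81\right)\right)^{2} + 28116} = \sqrt{\left(-19 + 74\right)^{2} + 28116} = \sqrt{55^{2} + 28116} = \sqrt{3025 + 28116} = \sqrt{31141}$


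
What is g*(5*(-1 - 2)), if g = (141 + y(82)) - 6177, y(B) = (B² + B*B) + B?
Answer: -112410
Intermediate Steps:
y(B) = B + 2*B² (y(B) = (B² + B²) + B = 2*B² + B = B + 2*B²)
g = 7494 (g = (141 + 82*(1 + 2*82)) - 6177 = (141 + 82*(1 + 164)) - 6177 = (141 + 82*165) - 6177 = (141 + 13530) - 6177 = 13671 - 6177 = 7494)
g*(5*(-1 - 2)) = 7494*(5*(-1 - 2)) = 7494*(5*(-3)) = 7494*(-15) = -112410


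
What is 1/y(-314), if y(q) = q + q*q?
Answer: 1/98282 ≈ 1.0175e-5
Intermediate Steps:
y(q) = q + q²
1/y(-314) = 1/(-314*(1 - 314)) = 1/(-314*(-313)) = 1/98282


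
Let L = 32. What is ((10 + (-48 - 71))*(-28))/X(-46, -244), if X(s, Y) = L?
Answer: 763/8 ≈ 95.375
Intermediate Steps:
X(s, Y) = 32
((10 + (-48 - 71))*(-28))/X(-46, -244) = ((10 + (-48 - 71))*(-28))/32 = ((10 - 119)*(-28))*(1/32) = -109*(-28)*(1/32) = 3052*(1/32) = 763/8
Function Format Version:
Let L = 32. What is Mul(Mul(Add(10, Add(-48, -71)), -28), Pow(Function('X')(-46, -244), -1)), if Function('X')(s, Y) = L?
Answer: Rational(763, 8) ≈ 95.375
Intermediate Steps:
Function('X')(s, Y) = 32
Mul(Mul(Add(10, Add(-48, -71)), -28), Pow(Function('X')(-46, -244), -1)) = Mul(Mul(Add(10, Add(-48, -71)), -28), Pow(32, -1)) = Mul(Mul(Add(10, -119), -28), Rational(1, 32)) = Mul(Mul(-109, -28), Rational(1, 32)) = Mul(3052, Rational(1, 32)) = Rational(763, 8)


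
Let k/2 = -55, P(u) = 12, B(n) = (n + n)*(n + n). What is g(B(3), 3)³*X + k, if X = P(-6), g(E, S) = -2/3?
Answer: -1022/9 ≈ -113.56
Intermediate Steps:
B(n) = 4*n² (B(n) = (2*n)*(2*n) = 4*n²)
g(E, S) = -⅔ (g(E, S) = -2*⅓ = -⅔)
X = 12
k = -110 (k = 2*(-55) = -110)
g(B(3), 3)³*X + k = (-⅔)³*12 - 110 = -8/27*12 - 110 = -32/9 - 110 = -1022/9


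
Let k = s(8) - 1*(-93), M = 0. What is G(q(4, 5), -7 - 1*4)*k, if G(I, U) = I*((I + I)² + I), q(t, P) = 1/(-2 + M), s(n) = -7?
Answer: -43/2 ≈ -21.500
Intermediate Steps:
q(t, P) = -½ (q(t, P) = 1/(-2 + 0) = 1/(-2) = -½)
G(I, U) = I*(I + 4*I²) (G(I, U) = I*((2*I)² + I) = I*(4*I² + I) = I*(I + 4*I²))
k = 86 (k = -7 - 1*(-93) = -7 + 93 = 86)
G(q(4, 5), -7 - 1*4)*k = ((-½)²*(1 + 4*(-½)))*86 = ((1 - 2)/4)*86 = ((¼)*(-1))*86 = -¼*86 = -43/2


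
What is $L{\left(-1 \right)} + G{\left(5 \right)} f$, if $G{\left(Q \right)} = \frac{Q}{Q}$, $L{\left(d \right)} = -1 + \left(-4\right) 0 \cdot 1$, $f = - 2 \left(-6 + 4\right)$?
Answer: $3$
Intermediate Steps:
$f = 4$ ($f = \left(-2\right) \left(-2\right) = 4$)
$L{\left(d \right)} = -1$ ($L{\left(d \right)} = -1 + 0 \cdot 1 = -1 + 0 = -1$)
$G{\left(Q \right)} = 1$
$L{\left(-1 \right)} + G{\left(5 \right)} f = -1 + 1 \cdot 4 = -1 + 4 = 3$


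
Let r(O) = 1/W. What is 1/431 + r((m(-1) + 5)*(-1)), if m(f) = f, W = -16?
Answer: -415/6896 ≈ -0.060180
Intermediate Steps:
r(O) = -1/16 (r(O) = 1/(-16) = -1/16)
1/431 + r((m(-1) + 5)*(-1)) = 1/431 - 1/16 = -415/6896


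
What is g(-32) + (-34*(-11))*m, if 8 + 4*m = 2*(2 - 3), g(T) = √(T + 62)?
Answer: -935 + √30 ≈ -929.52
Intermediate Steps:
g(T) = √(62 + T)
m = -5/2 (m = -2 + (2*(2 - 3))/4 = -2 + (2*(-1))/4 = -2 + (¼)*(-2) = -2 - ½ = -5/2 ≈ -2.5000)
g(-32) + (-34*(-11))*m = √(62 - 32) - 34*(-11)*(-5/2) = √30 + 374*(-5/2) = √30 - 935 = -935 + √30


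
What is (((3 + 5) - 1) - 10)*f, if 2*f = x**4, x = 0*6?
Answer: 0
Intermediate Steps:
x = 0
f = 0 (f = (1/2)*0**4 = (1/2)*0 = 0)
(((3 + 5) - 1) - 10)*f = (((3 + 5) - 1) - 10)*0 = ((8 - 1) - 10)*0 = (7 - 10)*0 = -3*0 = 0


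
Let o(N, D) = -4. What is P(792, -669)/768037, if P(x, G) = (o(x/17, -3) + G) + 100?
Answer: -573/768037 ≈ -0.00074606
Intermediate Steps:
P(x, G) = 96 + G (P(x, G) = (-4 + G) + 100 = 96 + G)
P(792, -669)/768037 = (96 - 669)/768037 = -573*1/768037 = -573/768037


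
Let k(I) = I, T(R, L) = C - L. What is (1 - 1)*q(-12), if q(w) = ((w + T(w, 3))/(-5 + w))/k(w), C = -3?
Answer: 0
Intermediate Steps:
T(R, L) = -3 - L
q(w) = (-6 + w)/(w*(-5 + w)) (q(w) = ((w + (-3 - 1*3))/(-5 + w))/w = ((w + (-3 - 3))/(-5 + w))/w = ((w - 6)/(-5 + w))/w = ((-6 + w)/(-5 + w))/w = (-6 + w)/(w*(-5 + w)))
(1 - 1)*q(-12) = (1 - 1)*((-6 - 12)/((-12)*(-5 - 12))) = 0*(-1/12*(-18)/(-17)) = 0*(-1/12*(-1/17)*(-18)) = 0*(-3/34) = 0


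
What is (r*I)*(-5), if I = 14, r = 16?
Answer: -1120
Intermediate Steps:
(r*I)*(-5) = (16*14)*(-5) = 224*(-5) = -1120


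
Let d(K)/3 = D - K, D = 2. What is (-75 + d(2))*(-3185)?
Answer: 238875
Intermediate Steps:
d(K) = 6 - 3*K (d(K) = 3*(2 - K) = 6 - 3*K)
(-75 + d(2))*(-3185) = (-75 + (6 - 3*2))*(-3185) = (-75 + (6 - 6))*(-3185) = (-75 + 0)*(-3185) = -75*(-3185) = 238875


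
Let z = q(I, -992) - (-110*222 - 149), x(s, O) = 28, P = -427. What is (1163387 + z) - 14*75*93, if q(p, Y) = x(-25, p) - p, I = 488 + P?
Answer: 1090273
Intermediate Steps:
I = 61 (I = 488 - 427 = 61)
q(p, Y) = 28 - p
z = 24536 (z = (28 - 1*61) - (-110*222 - 149) = (28 - 61) - (-24420 - 149) = -33 - 1*(-24569) = -33 + 24569 = 24536)
(1163387 + z) - 14*75*93 = (1163387 + 24536) - 14*75*93 = 1187923 - 1050*93 = 1187923 - 97650 = 1090273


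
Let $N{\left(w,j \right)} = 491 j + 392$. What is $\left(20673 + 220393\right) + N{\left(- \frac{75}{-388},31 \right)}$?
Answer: $256679$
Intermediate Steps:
$N{\left(w,j \right)} = 392 + 491 j$
$\left(20673 + 220393\right) + N{\left(- \frac{75}{-388},31 \right)} = \left(20673 + 220393\right) + \left(392 + 491 \cdot 31\right) = 241066 + \left(392 + 15221\right) = 241066 + 15613 = 256679$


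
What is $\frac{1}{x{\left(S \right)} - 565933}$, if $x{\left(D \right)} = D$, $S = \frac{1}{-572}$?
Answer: $- \frac{572}{323713677} \approx -1.767 \cdot 10^{-6}$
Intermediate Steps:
$S = - \frac{1}{572} \approx -0.0017483$
$\frac{1}{x{\left(S \right)} - 565933} = \frac{1}{- \frac{1}{572} - 565933} = \frac{1}{- \frac{323713677}{572}} = - \frac{572}{323713677}$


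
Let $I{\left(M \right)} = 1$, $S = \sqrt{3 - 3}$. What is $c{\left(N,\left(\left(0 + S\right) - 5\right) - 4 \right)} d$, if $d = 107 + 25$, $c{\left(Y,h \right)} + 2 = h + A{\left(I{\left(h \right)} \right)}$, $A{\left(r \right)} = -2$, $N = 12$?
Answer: $-1716$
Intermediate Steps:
$S = 0$ ($S = \sqrt{0} = 0$)
$c{\left(Y,h \right)} = -4 + h$ ($c{\left(Y,h \right)} = -2 + \left(h - 2\right) = -2 + \left(-2 + h\right) = -4 + h$)
$d = 132$
$c{\left(N,\left(\left(0 + S\right) - 5\right) - 4 \right)} d = \left(-4 + \left(\left(\left(0 + 0\right) - 5\right) - 4\right)\right) 132 = \left(-4 + \left(\left(0 - 5\right) - 4\right)\right) 132 = \left(-4 - 9\right) 132 = \left(-13\right) 132 = -1716$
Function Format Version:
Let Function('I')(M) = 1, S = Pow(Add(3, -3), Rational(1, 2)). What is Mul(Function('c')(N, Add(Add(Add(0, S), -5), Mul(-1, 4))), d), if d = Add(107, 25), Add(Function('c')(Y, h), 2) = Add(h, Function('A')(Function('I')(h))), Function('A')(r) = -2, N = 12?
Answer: -1716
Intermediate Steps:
S = 0 (S = Pow(0, Rational(1, 2)) = 0)
Function('c')(Y, h) = Add(-4, h) (Function('c')(Y, h) = Add(-2, Add(h, -2)) = Add(-2, Add(-2, h)) = Add(-4, h))
d = 132
Mul(Function('c')(N, Add(Add(Add(0, S), -5), Mul(-1, 4))), d) = Mul(Add(-4, Add(Add(Add(0, 0), -5), Mul(-1, 4))), 132) = Mul(Add(-4, Add(Add(0, -5), -4)), 132) = Mul(Add(-4, Add(-5, -4)), 132) = Mul(Add(-4, -9), 132) = Mul(-13, 132) = -1716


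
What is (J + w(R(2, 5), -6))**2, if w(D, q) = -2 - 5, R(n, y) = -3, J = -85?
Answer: 8464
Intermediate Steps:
w(D, q) = -7
(J + w(R(2, 5), -6))**2 = (-85 - 7)**2 = (-92)**2 = 8464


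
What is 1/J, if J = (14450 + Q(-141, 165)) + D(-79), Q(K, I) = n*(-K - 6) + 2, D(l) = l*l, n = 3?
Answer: 1/21098 ≈ 4.7398e-5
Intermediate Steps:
D(l) = l²
Q(K, I) = -16 - 3*K (Q(K, I) = 3*(-K - 6) + 2 = 3*(-6 - K) + 2 = (-18 - 3*K) + 2 = -16 - 3*K)
J = 21098 (J = (14450 + (-16 - 3*(-141))) + (-79)² = (14450 + (-16 + 423)) + 6241 = (14450 + 407) + 6241 = 14857 + 6241 = 21098)
1/J = 1/21098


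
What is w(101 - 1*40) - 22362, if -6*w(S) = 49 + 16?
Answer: -134237/6 ≈ -22373.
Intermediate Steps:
w(S) = -65/6 (w(S) = -(49 + 16)/6 = -⅙*65 = -65/6)
w(101 - 1*40) - 22362 = -65/6 - 22362 = -134237/6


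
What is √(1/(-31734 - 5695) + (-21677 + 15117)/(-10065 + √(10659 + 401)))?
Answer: √(9189724346075 + 74858*√2765)/(37429*√(10065 - 2*√2765)) ≈ 0.81155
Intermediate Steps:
√(1/(-31734 - 5695) + (-21677 + 15117)/(-10065 + √(10659 + 401))) = √(1/(-37429) - 6560/(-10065 + √11060)) = √(-1/37429 - 6560/(-10065 + 2*√2765))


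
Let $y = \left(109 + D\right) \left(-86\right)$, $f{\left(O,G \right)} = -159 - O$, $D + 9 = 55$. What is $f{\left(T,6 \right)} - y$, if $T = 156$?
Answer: $13015$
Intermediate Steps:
$D = 46$ ($D = -9 + 55 = 46$)
$y = -13330$ ($y = \left(109 + 46\right) \left(-86\right) = 155 \left(-86\right) = -13330$)
$f{\left(T,6 \right)} - y = \left(-159 - 156\right) - -13330 = \left(-159 - 156\right) + 13330 = -315 + 13330 = 13015$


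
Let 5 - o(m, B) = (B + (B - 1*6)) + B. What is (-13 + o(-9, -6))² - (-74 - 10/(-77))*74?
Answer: 440624/77 ≈ 5722.4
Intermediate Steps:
o(m, B) = 11 - 3*B (o(m, B) = 5 - ((B + (B - 1*6)) + B) = 5 - ((B + (B - 6)) + B) = 5 - ((B + (-6 + B)) + B) = 5 - ((-6 + 2*B) + B) = 5 - (-6 + 3*B) = 5 + (6 - 3*B) = 11 - 3*B)
(-13 + o(-9, -6))² - (-74 - 10/(-77))*74 = (-13 + (11 - 3*(-6)))² - (-74 - 10/(-77))*74 = (-13 + (11 + 18))² - (-74 - 10*(-1/77))*74 = (-13 + 29)² - (-74 + 10/77)*74 = 16² - (-5688)*74/77 = 256 - 1*(-420912/77) = 256 + 420912/77 = 440624/77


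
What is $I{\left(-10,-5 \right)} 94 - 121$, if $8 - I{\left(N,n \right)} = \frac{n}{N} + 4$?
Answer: $208$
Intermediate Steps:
$I{\left(N,n \right)} = 4 - \frac{n}{N}$ ($I{\left(N,n \right)} = 8 - \left(\frac{n}{N} + 4\right) = 8 - \left(4 + \frac{n}{N}\right) = 4 - \frac{n}{N}$)
$I{\left(-10,-5 \right)} 94 - 121 = \left(4 - - \frac{5}{-10}\right) 94 - 121 = \left(4 - \left(-5\right) \left(- \frac{1}{10}\right)\right) 94 - 121 = \left(4 - \frac{1}{2}\right) 94 - 121 = \frac{7}{2} \cdot 94 - 121 = 329 - 121 = 208$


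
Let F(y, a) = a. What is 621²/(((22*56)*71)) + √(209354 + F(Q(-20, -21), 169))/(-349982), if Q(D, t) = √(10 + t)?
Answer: 385641/87472 - √209523/349982 ≈ 4.4074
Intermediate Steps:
621²/(((22*56)*71)) + √(209354 + F(Q(-20, -21), 169))/(-349982) = 621²/(((22*56)*71)) + √(209354 + 169)/(-349982) = 385641/((1232*71)) + √209523*(-1/349982) = 385641/87472 - √209523/349982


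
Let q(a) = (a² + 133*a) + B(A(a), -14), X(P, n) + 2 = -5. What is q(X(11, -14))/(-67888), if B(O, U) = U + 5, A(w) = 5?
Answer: 891/67888 ≈ 0.013125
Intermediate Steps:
X(P, n) = -7 (X(P, n) = -2 - 5 = -7)
B(O, U) = 5 + U
q(a) = -9 + a² + 133*a (q(a) = (a² + 133*a) + (5 - 14) = (a² + 133*a) - 9 = -9 + a² + 133*a)
q(X(11, -14))/(-67888) = (-9 + (-7)² + 133*(-7))/(-67888) = (-9 + 49 - 931)*(-1/67888) = -891*(-1/67888) = 891/67888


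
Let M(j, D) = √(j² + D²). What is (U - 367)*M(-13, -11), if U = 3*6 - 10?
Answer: -359*√290 ≈ -6113.5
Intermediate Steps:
U = 8 (U = 18 - 10 = 8)
M(j, D) = √(D² + j²)
(U - 367)*M(-13, -11) = (8 - 367)*√((-11)² + (-13)²) = -359*√(121 + 169) = -359*√290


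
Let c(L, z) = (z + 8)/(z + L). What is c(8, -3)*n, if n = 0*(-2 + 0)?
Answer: 0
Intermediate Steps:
n = 0 (n = 0*(-2) = 0)
c(L, z) = (8 + z)/(L + z)
c(8, -3)*n = ((8 - 3)/(8 - 3))*0 = (5/5)*0 = ((⅕)*5)*0 = 1*0 = 0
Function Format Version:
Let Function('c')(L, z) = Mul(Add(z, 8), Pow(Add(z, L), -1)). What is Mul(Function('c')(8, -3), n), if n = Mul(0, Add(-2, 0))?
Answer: 0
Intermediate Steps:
n = 0 (n = Mul(0, -2) = 0)
Function('c')(L, z) = Mul(Pow(Add(L, z), -1), Add(8, z)) (Function('c')(L, z) = Mul(Add(8, z), Pow(Add(L, z), -1)) = Mul(Pow(Add(L, z), -1), Add(8, z)))
Mul(Function('c')(8, -3), n) = Mul(Mul(Pow(Add(8, -3), -1), Add(8, -3)), 0) = Mul(Mul(Pow(5, -1), 5), 0) = Mul(Mul(Rational(1, 5), 5), 0) = Mul(1, 0) = 0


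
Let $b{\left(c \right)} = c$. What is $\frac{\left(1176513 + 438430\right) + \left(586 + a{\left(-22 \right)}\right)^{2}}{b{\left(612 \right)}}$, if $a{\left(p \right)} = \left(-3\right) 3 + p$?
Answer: $\frac{480742}{153} \approx 3142.1$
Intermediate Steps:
$a{\left(p \right)} = -9 + p$
$\frac{\left(1176513 + 438430\right) + \left(586 + a{\left(-22 \right)}\right)^{2}}{b{\left(612 \right)}} = \frac{\left(1176513 + 438430\right) + \left(586 - 31\right)^{2}}{612} = \left(1614943 + \left(586 - 31\right)^{2}\right) \frac{1}{612} = \left(1614943 + 555^{2}\right) \frac{1}{612} = \left(1614943 + 308025\right) \frac{1}{612} = 1922968 \cdot \frac{1}{612} = \frac{480742}{153}$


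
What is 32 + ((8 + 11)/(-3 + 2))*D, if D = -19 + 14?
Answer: 127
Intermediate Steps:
D = -5
32 + ((8 + 11)/(-3 + 2))*D = 32 + ((8 + 11)/(-3 + 2))*(-5) = 32 + (19/(-1))*(-5) = 32 + (19*(-1))*(-5) = 32 - 19*(-5) = 32 + 95 = 127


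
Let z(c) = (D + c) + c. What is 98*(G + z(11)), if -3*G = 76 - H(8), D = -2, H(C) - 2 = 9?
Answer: -490/3 ≈ -163.33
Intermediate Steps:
H(C) = 11 (H(C) = 2 + 9 = 11)
G = -65/3 (G = -(76 - 1*11)/3 = -(76 - 11)/3 = -⅓*65 = -65/3 ≈ -21.667)
z(c) = -2 + 2*c (z(c) = (-2 + c) + c = -2 + 2*c)
98*(G + z(11)) = 98*(-65/3 + (-2 + 2*11)) = 98*(-65/3 + (-2 + 22)) = 98*(-65/3 + 20) = 98*(-5/3) = -490/3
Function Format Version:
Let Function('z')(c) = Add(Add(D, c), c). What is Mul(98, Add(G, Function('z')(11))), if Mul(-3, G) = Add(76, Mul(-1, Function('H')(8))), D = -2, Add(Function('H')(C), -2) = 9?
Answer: Rational(-490, 3) ≈ -163.33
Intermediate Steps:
Function('H')(C) = 11 (Function('H')(C) = Add(2, 9) = 11)
G = Rational(-65, 3) (G = Mul(Rational(-1, 3), Add(76, Mul(-1, 11))) = Mul(Rational(-1, 3), Add(76, -11)) = Mul(Rational(-1, 3), 65) = Rational(-65, 3) ≈ -21.667)
Function('z')(c) = Add(-2, Mul(2, c)) (Function('z')(c) = Add(Add(-2, c), c) = Add(-2, Mul(2, c)))
Mul(98, Add(G, Function('z')(11))) = Mul(98, Add(Rational(-65, 3), Add(-2, Mul(2, 11)))) = Mul(98, Add(Rational(-65, 3), Add(-2, 22))) = Mul(98, Add(Rational(-65, 3), 20)) = Mul(98, Rational(-5, 3)) = Rational(-490, 3)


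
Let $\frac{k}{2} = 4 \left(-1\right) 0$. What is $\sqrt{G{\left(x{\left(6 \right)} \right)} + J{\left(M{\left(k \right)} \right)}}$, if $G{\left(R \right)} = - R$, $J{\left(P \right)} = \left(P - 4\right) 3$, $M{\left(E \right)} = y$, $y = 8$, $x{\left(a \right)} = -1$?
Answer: $\sqrt{13} \approx 3.6056$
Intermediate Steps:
$k = 0$ ($k = 2 \cdot 4 \left(-1\right) 0 = 2 \left(\left(-4\right) 0\right) = 2 \cdot 0 = 0$)
$M{\left(E \right)} = 8$
$J{\left(P \right)} = -12 + 3 P$ ($J{\left(P \right)} = \left(-4 + P\right) 3 = -12 + 3 P$)
$\sqrt{G{\left(x{\left(6 \right)} \right)} + J{\left(M{\left(k \right)} \right)}} = \sqrt{\left(-1\right) \left(-1\right) + \left(-12 + 3 \cdot 8\right)} = \sqrt{1 + \left(-12 + 24\right)} = \sqrt{1 + 12} = \sqrt{13}$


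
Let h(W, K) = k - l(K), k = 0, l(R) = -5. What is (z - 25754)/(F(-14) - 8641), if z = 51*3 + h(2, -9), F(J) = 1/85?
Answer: 181305/61207 ≈ 2.9622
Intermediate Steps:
F(J) = 1/85
h(W, K) = 5 (h(W, K) = 0 - 1*(-5) = 0 + 5 = 5)
z = 158 (z = 51*3 + 5 = 153 + 5 = 158)
(z - 25754)/(F(-14) - 8641) = (158 - 25754)/(1/85 - 8641) = -25596/(-734484/85) = -25596*(-85/734484) = 181305/61207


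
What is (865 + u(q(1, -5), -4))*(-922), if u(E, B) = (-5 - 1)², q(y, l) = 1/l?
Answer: -830722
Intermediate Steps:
q(y, l) = 1/l
u(E, B) = 36 (u(E, B) = (-6)² = 36)
(865 + u(q(1, -5), -4))*(-922) = (865 + 36)*(-922) = 901*(-922) = -830722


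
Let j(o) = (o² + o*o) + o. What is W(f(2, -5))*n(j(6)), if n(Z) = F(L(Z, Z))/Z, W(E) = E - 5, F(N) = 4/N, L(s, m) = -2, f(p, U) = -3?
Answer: 8/39 ≈ 0.20513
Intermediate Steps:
W(E) = -5 + E
j(o) = o + 2*o² (j(o) = (o² + o²) + o = 2*o² + o = o + 2*o²)
n(Z) = -2/Z (n(Z) = (4/(-2))/Z = (4*(-½))/Z = -2/Z)
W(f(2, -5))*n(j(6)) = (-5 - 3)*(-2*1/(6*(1 + 2*6))) = -(-16)/(6*(1 + 12)) = -(-16)/(6*13) = -(-16)/78 = -8*(-1/39) = 8/39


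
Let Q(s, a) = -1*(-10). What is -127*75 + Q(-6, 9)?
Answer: -9515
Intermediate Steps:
Q(s, a) = 10
-127*75 + Q(-6, 9) = -127*75 + 10 = -9525 + 10 = -9515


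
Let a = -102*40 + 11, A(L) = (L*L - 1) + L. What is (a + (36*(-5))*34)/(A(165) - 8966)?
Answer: -443/801 ≈ -0.55306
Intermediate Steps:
A(L) = -1 + L + L² (A(L) = (L² - 1) + L = (-1 + L²) + L = -1 + L + L²)
a = -4069 (a = -4080 + 11 = -4069)
(a + (36*(-5))*34)/(A(165) - 8966) = (-4069 + (36*(-5))*34)/((-1 + 165 + 165²) - 8966) = (-4069 - 180*34)/((-1 + 165 + 27225) - 8966) = (-4069 - 6120)/(27389 - 8966) = -10189/18423 = -10189*1/18423 = -443/801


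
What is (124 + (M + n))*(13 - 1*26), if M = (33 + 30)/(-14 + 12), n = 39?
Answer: -3419/2 ≈ -1709.5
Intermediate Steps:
M = -63/2 (M = 63/(-2) = 63*(-½) = -63/2 ≈ -31.500)
(124 + (M + n))*(13 - 1*26) = (124 + (-63/2 + 39))*(13 - 1*26) = (124 + 15/2)*(13 - 26) = (263/2)*(-13) = -3419/2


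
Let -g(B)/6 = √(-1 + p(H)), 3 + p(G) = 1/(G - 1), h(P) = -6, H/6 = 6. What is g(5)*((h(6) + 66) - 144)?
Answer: 72*I*√4865/5 ≈ 1004.4*I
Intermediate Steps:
H = 36 (H = 6*6 = 36)
p(G) = -3 + 1/(-1 + G) (p(G) = -3 + 1/(G - 1) = -3 + 1/(-1 + G))
g(B) = -6*I*√4865/35 (g(B) = -6*√(-1 + (4 - 3*36)/(-1 + 36)) = -6*√(-1 + (4 - 108)/35) = -6*√(-1 + (1/35)*(-104)) = -6*√(-1 - 104/35) = -6*I*√4865/35)
g(5)*((h(6) + 66) - 144) = (-6*I*√4865/35)*((-6 + 66) - 144) = (-6*I*√4865/35)*(60 - 144) = -6*I*√4865/35*(-84) = 72*I*√4865/5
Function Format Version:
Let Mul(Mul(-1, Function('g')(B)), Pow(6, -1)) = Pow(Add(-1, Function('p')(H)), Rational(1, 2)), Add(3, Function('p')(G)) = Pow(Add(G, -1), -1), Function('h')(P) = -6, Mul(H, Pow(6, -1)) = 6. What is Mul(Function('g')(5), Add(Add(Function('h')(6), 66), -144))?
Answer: Mul(Rational(72, 5), I, Pow(4865, Rational(1, 2))) ≈ Mul(1004.4, I)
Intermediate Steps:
H = 36 (H = Mul(6, 6) = 36)
Function('p')(G) = Add(-3, Pow(Add(-1, G), -1)) (Function('p')(G) = Add(-3, Pow(Add(G, -1), -1)) = Add(-3, Pow(Add(-1, G), -1)))
Function('g')(B) = Mul(Rational(-6, 35), I, Pow(4865, Rational(1, 2))) (Function('g')(B) = Mul(-6, Pow(Add(-1, Mul(Pow(Add(-1, 36), -1), Add(4, Mul(-3, 36)))), Rational(1, 2))) = Mul(-6, Pow(Add(-1, Mul(Pow(35, -1), Add(4, -108))), Rational(1, 2))) = Mul(-6, Pow(Add(-1, Mul(Rational(1, 35), -104)), Rational(1, 2))) = Mul(-6, Pow(Add(-1, Rational(-104, 35)), Rational(1, 2))) = Mul(-6, Pow(Rational(-139, 35), Rational(1, 2))) = Mul(-6, Mul(Rational(1, 35), I, Pow(4865, Rational(1, 2)))) = Mul(Rational(-6, 35), I, Pow(4865, Rational(1, 2))))
Mul(Function('g')(5), Add(Add(Function('h')(6), 66), -144)) = Mul(Mul(Rational(-6, 35), I, Pow(4865, Rational(1, 2))), Add(Add(-6, 66), -144)) = Mul(Mul(Rational(-6, 35), I, Pow(4865, Rational(1, 2))), Add(60, -144)) = Mul(Mul(Rational(-6, 35), I, Pow(4865, Rational(1, 2))), -84) = Mul(Rational(72, 5), I, Pow(4865, Rational(1, 2)))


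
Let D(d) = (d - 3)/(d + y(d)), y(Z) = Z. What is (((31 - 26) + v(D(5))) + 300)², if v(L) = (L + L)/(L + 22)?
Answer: 1146296449/12321 ≈ 93036.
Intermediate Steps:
D(d) = (-3 + d)/(2*d) (D(d) = (d - 3)/(d + d) = (-3 + d)/((2*d)) = (-3 + d)*(1/(2*d)) = (-3 + d)/(2*d))
v(L) = 2*L/(22 + L) (v(L) = (2*L)/(22 + L) = 2*L/(22 + L))
(((31 - 26) + v(D(5))) + 300)² = (((31 - 26) + 2*((½)*(-3 + 5)/5)/(22 + (½)*(-3 + 5)/5)) + 300)² = ((5 + 2*((½)*(⅕)*2)/(22 + (½)*(⅕)*2)) + 300)² = ((5 + 2*(⅕)/(22 + ⅕)) + 300)² = ((5 + 2*(⅕)/(111/5)) + 300)² = ((5 + 2*(⅕)*(5/111)) + 300)² = ((5 + 2/111) + 300)² = (557/111 + 300)² = (33857/111)² = 1146296449/12321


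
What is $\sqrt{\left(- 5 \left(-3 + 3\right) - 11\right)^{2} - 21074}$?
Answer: $i \sqrt{20953} \approx 144.75 i$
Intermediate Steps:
$\sqrt{\left(- 5 \left(-3 + 3\right) - 11\right)^{2} - 21074} = \sqrt{\left(\left(-5\right) 0 - 11\right)^{2} - 21074} = \sqrt{\left(0 - 11\right)^{2} - 21074} = \sqrt{\left(-11\right)^{2} - 21074} = \sqrt{121 - 21074} = \sqrt{-20953} = i \sqrt{20953}$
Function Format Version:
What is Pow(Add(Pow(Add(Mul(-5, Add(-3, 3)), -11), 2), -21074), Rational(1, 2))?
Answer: Mul(I, Pow(20953, Rational(1, 2))) ≈ Mul(144.75, I)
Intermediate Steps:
Pow(Add(Pow(Add(Mul(-5, Add(-3, 3)), -11), 2), -21074), Rational(1, 2)) = Pow(Add(Pow(Add(Mul(-5, 0), -11), 2), -21074), Rational(1, 2)) = Pow(Add(Pow(Add(0, -11), 2), -21074), Rational(1, 2)) = Pow(Add(Pow(-11, 2), -21074), Rational(1, 2)) = Pow(Add(121, -21074), Rational(1, 2)) = Pow(-20953, Rational(1, 2)) = Mul(I, Pow(20953, Rational(1, 2)))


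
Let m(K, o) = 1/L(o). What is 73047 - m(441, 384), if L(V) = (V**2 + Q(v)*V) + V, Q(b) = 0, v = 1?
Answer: 10799268479/147840 ≈ 73047.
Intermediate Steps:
L(V) = V + V**2 (L(V) = (V**2 + 0*V) + V = (V**2 + 0) + V = V**2 + V = V + V**2)
m(K, o) = 1/(o*(1 + o))
73047 - m(441, 384) = 73047 - 1/(384*(1 + 384)) = 73047 - 1/(384*385) = 73047 - 1*1/147840 = 73047 - 1/147840 = 10799268479/147840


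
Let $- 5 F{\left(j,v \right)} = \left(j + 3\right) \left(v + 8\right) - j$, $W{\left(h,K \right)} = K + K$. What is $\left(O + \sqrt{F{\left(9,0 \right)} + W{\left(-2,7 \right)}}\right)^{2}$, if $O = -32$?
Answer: $\frac{\left(160 - i \sqrt{85}\right)^{2}}{25} \approx 1020.6 - 118.01 i$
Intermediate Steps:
$W{\left(h,K \right)} = 2 K$
$F{\left(j,v \right)} = \frac{j}{5} - \frac{\left(3 + j\right) \left(8 + v\right)}{5}$ ($F{\left(j,v \right)} = - \frac{\left(j + 3\right) \left(v + 8\right) - j}{5} = - \frac{\left(3 + j\right) \left(8 + v\right) - j}{5} = - \frac{- j + \left(3 + j\right) \left(8 + v\right)}{5} = \frac{j}{5} - \frac{\left(3 + j\right) \left(8 + v\right)}{5}$)
$\left(O + \sqrt{F{\left(9,0 \right)} + W{\left(-2,7 \right)}}\right)^{2} = \left(-32 + \sqrt{\left(- \frac{24}{5} - \frac{63}{5} - 0 - \frac{9}{5} \cdot 0\right) + 2 \cdot 7}\right)^{2} = \left(-32 + \sqrt{\left(- \frac{24}{5} - \frac{63}{5} + 0 + 0\right) + 14}\right)^{2} = \left(-32 + \sqrt{- \frac{87}{5} + 14}\right)^{2} = \left(-32 + \sqrt{- \frac{17}{5}}\right)^{2} = \left(-32 + \frac{i \sqrt{85}}{5}\right)^{2}$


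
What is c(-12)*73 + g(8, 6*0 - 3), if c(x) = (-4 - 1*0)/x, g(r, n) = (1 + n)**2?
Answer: 85/3 ≈ 28.333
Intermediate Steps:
c(x) = -4/x (c(x) = (-4 + 0)/x = -4/x)
c(-12)*73 + g(8, 6*0 - 3) = -4/(-12)*73 + (1 + (6*0 - 3))**2 = -4*(-1/12)*73 + (1 + (0 - 3))**2 = (1/3)*73 + (1 - 3)**2 = 73/3 + (-2)**2 = 73/3 + 4 = 85/3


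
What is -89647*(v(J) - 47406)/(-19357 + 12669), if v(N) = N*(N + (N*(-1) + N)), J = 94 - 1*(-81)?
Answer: -1504366307/6688 ≈ -2.2494e+5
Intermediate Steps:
J = 175 (J = 94 + 81 = 175)
v(N) = N² (v(N) = N*(N + (-N + N)) = N*(N + 0) = N*N = N²)
-89647*(v(J) - 47406)/(-19357 + 12669) = -89647*(175² - 47406)/(-19357 + 12669) = -89647/((-6688/(30625 - 47406))) = -89647/((-6688/(-16781))) = -89647/((-6688*(-1/16781))) = -89647/6688/16781 = -89647*16781/6688 = -1504366307/6688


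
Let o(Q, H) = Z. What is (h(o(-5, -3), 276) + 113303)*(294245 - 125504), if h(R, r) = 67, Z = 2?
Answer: 19130167170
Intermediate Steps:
o(Q, H) = 2
(h(o(-5, -3), 276) + 113303)*(294245 - 125504) = (67 + 113303)*(294245 - 125504) = 113370*168741 = 19130167170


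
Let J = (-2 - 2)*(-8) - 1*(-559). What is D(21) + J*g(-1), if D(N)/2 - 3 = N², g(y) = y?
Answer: 297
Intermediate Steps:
D(N) = 6 + 2*N²
J = 591 (J = -4*(-8) + 559 = 32 + 559 = 591)
D(21) + J*g(-1) = (6 + 2*21²) + 591*(-1) = (6 + 2*441) - 591 = (6 + 882) - 591 = 888 - 591 = 297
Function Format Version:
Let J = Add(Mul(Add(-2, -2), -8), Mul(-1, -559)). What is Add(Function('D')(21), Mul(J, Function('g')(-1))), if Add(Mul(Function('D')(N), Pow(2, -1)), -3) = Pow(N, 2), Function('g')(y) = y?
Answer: 297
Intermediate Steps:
Function('D')(N) = Add(6, Mul(2, Pow(N, 2)))
J = 591 (J = Add(Mul(-4, -8), 559) = Add(32, 559) = 591)
Add(Function('D')(21), Mul(J, Function('g')(-1))) = Add(Add(6, Mul(2, Pow(21, 2))), Mul(591, -1)) = Add(Add(6, Mul(2, 441)), -591) = Add(Add(6, 882), -591) = Add(888, -591) = 297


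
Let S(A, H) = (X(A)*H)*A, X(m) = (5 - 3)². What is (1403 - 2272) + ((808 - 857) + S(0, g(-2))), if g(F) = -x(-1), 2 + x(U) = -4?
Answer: -918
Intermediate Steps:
x(U) = -6 (x(U) = -2 - 4 = -6)
X(m) = 4 (X(m) = 2² = 4)
g(F) = 6 (g(F) = -1*(-6) = 6)
S(A, H) = 4*A*H (S(A, H) = (4*H)*A = 4*A*H)
(1403 - 2272) + ((808 - 857) + S(0, g(-2))) = (1403 - 2272) + ((808 - 857) + 4*0*6) = -869 + (-49 + 0) = -869 - 49 = -918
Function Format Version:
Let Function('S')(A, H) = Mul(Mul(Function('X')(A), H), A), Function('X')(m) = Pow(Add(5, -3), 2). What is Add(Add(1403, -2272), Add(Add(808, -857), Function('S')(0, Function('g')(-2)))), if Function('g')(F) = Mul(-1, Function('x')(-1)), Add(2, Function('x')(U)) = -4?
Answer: -918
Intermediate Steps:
Function('x')(U) = -6 (Function('x')(U) = Add(-2, -4) = -6)
Function('X')(m) = 4 (Function('X')(m) = Pow(2, 2) = 4)
Function('g')(F) = 6 (Function('g')(F) = Mul(-1, -6) = 6)
Function('S')(A, H) = Mul(4, A, H) (Function('S')(A, H) = Mul(Mul(4, H), A) = Mul(4, A, H))
Add(Add(1403, -2272), Add(Add(808, -857), Function('S')(0, Function('g')(-2)))) = Add(Add(1403, -2272), Add(Add(808, -857), Mul(4, 0, 6))) = Add(-869, Add(-49, 0)) = Add(-869, -49) = -918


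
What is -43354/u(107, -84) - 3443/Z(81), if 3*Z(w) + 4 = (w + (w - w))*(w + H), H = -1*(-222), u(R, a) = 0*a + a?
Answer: 531498085/1030638 ≈ 515.70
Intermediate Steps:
u(R, a) = a (u(R, a) = 0 + a = a)
H = 222
Z(w) = -4/3 + w*(222 + w)/3 (Z(w) = -4/3 + ((w + (w - w))*(w + 222))/3 = -4/3 + ((w + 0)*(222 + w))/3 = -4/3 + (w*(222 + w))/3 = -4/3 + w*(222 + w)/3)
-43354/u(107, -84) - 3443/Z(81) = -43354/(-84) - 3443/(-4/3 + 74*81 + (⅓)*81²) = -43354*(-1/84) - 3443/(-4/3 + 5994 + (⅓)*6561) = 21677/42 - 3443/(-4/3 + 5994 + 2187) = 21677/42 - 3443/24539/3 = 21677/42 - 3443*3/24539 = 21677/42 - 10329/24539 = 531498085/1030638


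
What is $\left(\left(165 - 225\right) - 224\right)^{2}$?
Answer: $80656$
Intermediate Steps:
$\left(\left(165 - 225\right) - 224\right)^{2} = \left(-60 - 224\right)^{2} = \left(-284\right)^{2} = 80656$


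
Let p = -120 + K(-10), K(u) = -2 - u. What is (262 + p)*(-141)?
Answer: -21150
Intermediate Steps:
p = -112 (p = -120 + (-2 - 1*(-10)) = -120 + (-2 + 10) = -120 + 8 = -112)
(262 + p)*(-141) = (262 - 112)*(-141) = 150*(-141) = -21150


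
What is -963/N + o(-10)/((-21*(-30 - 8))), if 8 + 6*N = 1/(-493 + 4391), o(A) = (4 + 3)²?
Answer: 2567799697/3554862 ≈ 722.33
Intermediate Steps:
o(A) = 49 (o(A) = 7² = 49)
N = -31183/23388 (N = -4/3 + 1/(6*(-493 + 4391)) = -4/3 + (⅙)/3898 = -4/3 + (⅙)*(1/3898) = -4/3 + 1/23388 = -31183/23388 ≈ -1.3333)
-963/N + o(-10)/((-21*(-30 - 8))) = -963/(-31183/23388) + 49/((-21*(-30 - 8))) = -963*(-23388/31183) + 49/((-21*(-38))) = 22522644/31183 + 49/798 = 22522644/31183 + 49*(1/798) = 22522644/31183 + 7/114 = 2567799697/3554862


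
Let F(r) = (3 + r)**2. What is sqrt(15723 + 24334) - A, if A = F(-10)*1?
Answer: -49 + sqrt(40057) ≈ 151.14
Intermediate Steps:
A = 49 (A = (3 - 10)**2*1 = (-7)**2*1 = 49*1 = 49)
sqrt(15723 + 24334) - A = sqrt(15723 + 24334) - 1*49 = sqrt(40057) - 49 = -49 + sqrt(40057)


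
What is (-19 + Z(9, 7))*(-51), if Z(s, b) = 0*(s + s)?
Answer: 969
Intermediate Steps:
Z(s, b) = 0 (Z(s, b) = 0*(2*s) = 0)
(-19 + Z(9, 7))*(-51) = (-19 + 0)*(-51) = -19*(-51) = 969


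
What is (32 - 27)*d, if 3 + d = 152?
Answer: 745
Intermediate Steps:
d = 149 (d = -3 + 152 = 149)
(32 - 27)*d = (32 - 27)*149 = 5*149 = 745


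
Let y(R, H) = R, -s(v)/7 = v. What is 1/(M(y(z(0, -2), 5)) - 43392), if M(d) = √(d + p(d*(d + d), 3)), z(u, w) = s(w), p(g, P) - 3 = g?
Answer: -43392/1882865255 - √409/1882865255 ≈ -2.3056e-5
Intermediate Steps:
p(g, P) = 3 + g
s(v) = -7*v
z(u, w) = -7*w
M(d) = √(3 + d + 2*d²) (M(d) = √(d + (3 + d*(d + d))) = √(d + (3 + d*(2*d))) = √(d + (3 + 2*d²)) = √(3 + d + 2*d²))
1/(M(y(z(0, -2), 5)) - 43392) = 1/(√(3 - 7*(-2) + 2*(-7*(-2))²) - 43392) = 1/(√(3 + 14 + 2*14²) - 43392) = 1/(√(3 + 14 + 2*196) - 43392) = 1/(√(3 + 14 + 392) - 43392) = 1/(√409 - 43392) = 1/(-43392 + √409)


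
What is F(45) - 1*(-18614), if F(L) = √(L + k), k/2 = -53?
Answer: 18614 + I*√61 ≈ 18614.0 + 7.8102*I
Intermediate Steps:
k = -106 (k = 2*(-53) = -106)
F(L) = √(-106 + L) (F(L) = √(L - 106) = √(-106 + L))
F(45) - 1*(-18614) = √(-106 + 45) - 1*(-18614) = √(-61) + 18614 = I*√61 + 18614 = 18614 + I*√61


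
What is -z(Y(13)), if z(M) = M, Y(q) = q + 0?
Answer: -13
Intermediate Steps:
Y(q) = q
-z(Y(13)) = -1*13 = -13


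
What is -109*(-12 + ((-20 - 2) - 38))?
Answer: 7848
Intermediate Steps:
-109*(-12 + ((-20 - 2) - 38)) = -109*(-12 + (-22 - 38)) = -109*(-12 - 60) = -109*(-72) = 7848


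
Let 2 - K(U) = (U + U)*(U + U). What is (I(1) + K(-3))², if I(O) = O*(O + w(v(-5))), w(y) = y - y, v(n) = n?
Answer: 1089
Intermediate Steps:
w(y) = 0
K(U) = 2 - 4*U² (K(U) = 2 - (U + U)*(U + U) = 2 - 2*U*2*U = 2 - 4*U²)
I(O) = O² (I(O) = O*(O + 0) = O*O = O²)
(I(1) + K(-3))² = (1² + (2 - 4*(-3)²))² = (1 + (2 - 4*9))² = (1 + (2 - 36))² = (1 - 34)² = (-33)² = 1089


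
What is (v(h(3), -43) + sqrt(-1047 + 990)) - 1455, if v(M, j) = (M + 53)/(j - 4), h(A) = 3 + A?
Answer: -68444/47 + I*sqrt(57) ≈ -1456.3 + 7.5498*I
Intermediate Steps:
v(M, j) = (53 + M)/(-4 + j)
(v(h(3), -43) + sqrt(-1047 + 990)) - 1455 = ((53 + (3 + 3))/(-4 - 43) + sqrt(-1047 + 990)) - 1455 = ((53 + 6)/(-47) + sqrt(-57)) - 1455 = (-1/47*59 + I*sqrt(57)) - 1455 = (-59/47 + I*sqrt(57)) - 1455 = -68444/47 + I*sqrt(57)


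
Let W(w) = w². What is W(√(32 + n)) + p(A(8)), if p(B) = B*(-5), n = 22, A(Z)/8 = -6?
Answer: 294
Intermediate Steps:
A(Z) = -48 (A(Z) = 8*(-6) = -48)
p(B) = -5*B
W(√(32 + n)) + p(A(8)) = (√(32 + 22))² - 5*(-48) = (√54)² + 240 = (3*√6)² + 240 = 54 + 240 = 294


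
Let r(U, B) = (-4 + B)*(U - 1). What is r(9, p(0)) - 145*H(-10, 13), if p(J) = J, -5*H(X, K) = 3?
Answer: 55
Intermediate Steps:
H(X, K) = -⅗ (H(X, K) = -⅕*3 = -⅗)
r(U, B) = (-1 + U)*(-4 + B) (r(U, B) = (-4 + B)*(-1 + U) = (-1 + U)*(-4 + B))
r(9, p(0)) - 145*H(-10, 13) = (4 - 1*0 - 4*9 + 0*9) - 145*(-⅗) = (4 + 0 - 36 + 0) + 87 = -32 + 87 = 55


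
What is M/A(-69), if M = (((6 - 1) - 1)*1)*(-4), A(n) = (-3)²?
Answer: -16/9 ≈ -1.7778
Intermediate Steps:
A(n) = 9
M = -16 (M = ((5 - 1)*1)*(-4) = (4*1)*(-4) = 4*(-4) = -16)
M/A(-69) = -16/9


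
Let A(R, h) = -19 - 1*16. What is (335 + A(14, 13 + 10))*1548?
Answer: 464400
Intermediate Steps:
A(R, h) = -35 (A(R, h) = -19 - 16 = -35)
(335 + A(14, 13 + 10))*1548 = (335 - 35)*1548 = 300*1548 = 464400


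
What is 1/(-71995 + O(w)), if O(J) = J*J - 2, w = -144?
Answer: -1/51261 ≈ -1.9508e-5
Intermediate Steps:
O(J) = -2 + J**2 (O(J) = J**2 - 2 = -2 + J**2)
1/(-71995 + O(w)) = 1/(-71995 + (-2 + (-144)**2)) = 1/(-71995 + (-2 + 20736)) = 1/(-71995 + 20734) = 1/(-51261) = -1/51261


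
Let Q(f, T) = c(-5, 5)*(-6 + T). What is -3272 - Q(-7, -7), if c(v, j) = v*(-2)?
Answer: -3142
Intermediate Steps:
c(v, j) = -2*v
Q(f, T) = -60 + 10*T (Q(f, T) = (-2*(-5))*(-6 + T) = 10*(-6 + T) = -60 + 10*T)
-3272 - Q(-7, -7) = -3272 - (-60 + 10*(-7)) = -3272 - (-60 - 70) = -3272 - 1*(-130) = -3272 + 130 = -3142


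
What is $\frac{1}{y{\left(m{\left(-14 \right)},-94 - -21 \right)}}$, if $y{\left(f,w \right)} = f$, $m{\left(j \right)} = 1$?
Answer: $1$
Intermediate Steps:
$\frac{1}{y{\left(m{\left(-14 \right)},-94 - -21 \right)}} = 1^{-1} = 1$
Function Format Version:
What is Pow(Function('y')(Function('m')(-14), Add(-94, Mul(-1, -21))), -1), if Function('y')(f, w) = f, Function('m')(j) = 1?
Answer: 1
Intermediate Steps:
Pow(Function('y')(Function('m')(-14), Add(-94, Mul(-1, -21))), -1) = Pow(1, -1) = 1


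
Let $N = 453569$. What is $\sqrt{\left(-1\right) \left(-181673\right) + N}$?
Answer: $\sqrt{635242} \approx 797.02$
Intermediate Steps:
$\sqrt{\left(-1\right) \left(-181673\right) + N} = \sqrt{\left(-1\right) \left(-181673\right) + 453569} = \sqrt{181673 + 453569} = \sqrt{635242}$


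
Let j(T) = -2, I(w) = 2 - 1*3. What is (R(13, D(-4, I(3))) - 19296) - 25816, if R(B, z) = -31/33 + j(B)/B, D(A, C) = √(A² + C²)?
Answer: -19353517/429 ≈ -45113.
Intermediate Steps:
I(w) = -1 (I(w) = 2 - 3 = -1)
R(B, z) = -31/33 - 2/B
(R(13, D(-4, I(3))) - 19296) - 25816 = ((-31/33 - 2/13) - 19296) - 25816 = (-469/429 - 19296) - 25816 = -8278453/429 - 25816 = -19353517/429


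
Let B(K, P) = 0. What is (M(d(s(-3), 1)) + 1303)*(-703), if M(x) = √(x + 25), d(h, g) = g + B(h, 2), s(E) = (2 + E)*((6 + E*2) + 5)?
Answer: -916009 - 703*√26 ≈ -9.1959e+5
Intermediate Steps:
s(E) = (2 + E)*(11 + 2*E) (s(E) = (2 + E)*((6 + 2*E) + 5) = (2 + E)*(11 + 2*E))
d(h, g) = g (d(h, g) = g + 0 = g)
M(x) = √(25 + x)
(M(d(s(-3), 1)) + 1303)*(-703) = (√(25 + 1) + 1303)*(-703) = (√26 + 1303)*(-703) = (1303 + √26)*(-703) = -916009 - 703*√26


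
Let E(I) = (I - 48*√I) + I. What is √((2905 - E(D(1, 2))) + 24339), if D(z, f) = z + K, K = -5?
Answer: 2*√(6813 + 24*I) ≈ 165.08 + 0.29076*I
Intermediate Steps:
D(z, f) = -5 + z (D(z, f) = z - 5 = -5 + z)
E(I) = -48*√I + 2*I
√((2905 - E(D(1, 2))) + 24339) = √((2905 - (-48*√(-5 + 1) + 2*(-5 + 1))) + 24339) = √((2905 - (-96*I + 2*(-4))) + 24339) = √((2905 - (-96*I - 8)) + 24339) = √((2905 - (-8 - 96*I)) + 24339) = √((2905 + (8 + 96*I)) + 24339) = √((2913 + 96*I) + 24339) = √(27252 + 96*I)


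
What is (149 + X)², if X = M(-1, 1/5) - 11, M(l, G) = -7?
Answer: 17161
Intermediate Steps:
X = -18 (X = -7 - 11 = -18)
(149 + X)² = (149 - 18)² = 131² = 17161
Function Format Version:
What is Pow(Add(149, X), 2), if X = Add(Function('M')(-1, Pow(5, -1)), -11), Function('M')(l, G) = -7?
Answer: 17161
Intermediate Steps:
X = -18 (X = Add(-7, -11) = -18)
Pow(Add(149, X), 2) = Pow(Add(149, -18), 2) = Pow(131, 2) = 17161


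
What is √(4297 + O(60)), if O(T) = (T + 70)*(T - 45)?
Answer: √6247 ≈ 79.038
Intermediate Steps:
O(T) = (-45 + T)*(70 + T) (O(T) = (70 + T)*(-45 + T) = (-45 + T)*(70 + T))
√(4297 + O(60)) = √(4297 + (-3150 + 60² + 25*60)) = √(4297 + (-3150 + 3600 + 1500)) = √(4297 + 1950) = √6247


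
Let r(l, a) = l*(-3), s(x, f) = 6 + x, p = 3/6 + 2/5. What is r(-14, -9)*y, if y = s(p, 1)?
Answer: 1449/5 ≈ 289.80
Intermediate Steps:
p = 9/10 (p = 3*(1/6) + 2*(1/5) = 1/2 + 2/5 = 9/10 ≈ 0.90000)
y = 69/10 (y = 6 + 9/10 = 69/10 ≈ 6.9000)
r(l, a) = -3*l
r(-14, -9)*y = -3*(-14)*(69/10) = 42*(69/10) = 1449/5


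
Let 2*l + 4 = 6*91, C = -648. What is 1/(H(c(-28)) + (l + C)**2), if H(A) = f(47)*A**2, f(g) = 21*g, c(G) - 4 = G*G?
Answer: 1/613013857 ≈ 1.6313e-9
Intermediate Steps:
c(G) = 4 + G**2 (c(G) = 4 + G*G = 4 + G**2)
H(A) = 987*A**2 (H(A) = (21*47)*A**2 = 987*A**2)
l = 271 (l = -2 + (6*91)/2 = -2 + (1/2)*546 = -2 + 273 = 271)
1/(H(c(-28)) + (l + C)**2) = 1/(987*(4 + (-28)**2)**2 + (271 - 648)**2) = 1/(987*(4 + 784)**2 + (-377)**2) = 1/(987*788**2 + 142129) = 1/(987*620944 + 142129) = 1/(612871728 + 142129) = 1/613013857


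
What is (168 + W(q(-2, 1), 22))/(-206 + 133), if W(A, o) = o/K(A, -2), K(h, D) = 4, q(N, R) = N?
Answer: -347/146 ≈ -2.3767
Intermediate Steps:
W(A, o) = o/4
(168 + W(q(-2, 1), 22))/(-206 + 133) = (168 + (¼)*22)/(-206 + 133) = (168 + 11/2)/(-73) = (347/2)*(-1/73) = -347/146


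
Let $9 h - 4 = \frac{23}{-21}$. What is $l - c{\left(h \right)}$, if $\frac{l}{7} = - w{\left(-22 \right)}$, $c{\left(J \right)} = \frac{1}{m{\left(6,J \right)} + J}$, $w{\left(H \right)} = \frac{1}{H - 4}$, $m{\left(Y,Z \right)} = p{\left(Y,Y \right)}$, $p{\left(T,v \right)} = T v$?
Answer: $\frac{43141}{178490} \approx 0.2417$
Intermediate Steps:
$m{\left(Y,Z \right)} = Y^{2}$ ($m{\left(Y,Z \right)} = Y Y = Y^{2}$)
$w{\left(H \right)} = \frac{1}{-4 + H}$
$h = \frac{61}{189}$ ($h = \frac{4}{9} + \frac{23 \frac{1}{-21}}{9} = \frac{4}{9} + \frac{23 \left(- \frac{1}{21}\right)}{9} = \frac{4}{9} + \frac{1}{9} \left(- \frac{23}{21}\right) = \frac{4}{9} - \frac{23}{189} = \frac{61}{189} \approx 0.32275$)
$c{\left(J \right)} = \frac{1}{36 + J}$ ($c{\left(J \right)} = \frac{1}{6^{2} + J} = \frac{1}{36 + J}$)
$l = \frac{7}{26}$ ($l = 7 \left(- \frac{1}{-4 - 22}\right) = 7 \left(- \frac{1}{-26}\right) = 7 \left(\left(-1\right) \left(- \frac{1}{26}\right)\right) = 7 \cdot \frac{1}{26} = \frac{7}{26} \approx 0.26923$)
$l - c{\left(h \right)} = \frac{7}{26} - \frac{1}{36 + \frac{61}{189}} = \frac{7}{26} - \frac{1}{\frac{6865}{189}} = \frac{7}{26} - \frac{189}{6865} = \frac{43141}{178490}$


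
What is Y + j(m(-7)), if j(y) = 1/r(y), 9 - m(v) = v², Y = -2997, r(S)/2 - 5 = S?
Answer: -209791/70 ≈ -2997.0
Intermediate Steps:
r(S) = 10 + 2*S
m(v) = 9 - v²
j(y) = 1/(10 + 2*y)
Y + j(m(-7)) = -2997 + 1/(2*(5 + (9 - 1*(-7)²))) = -2997 + 1/(2*(5 + (9 - 1*49))) = -2997 + 1/(2*(5 + (9 - 49))) = -2997 + 1/(2*(5 - 40)) = -2997 + (½)/(-35) = -2997 + (½)*(-1/35) = -2997 - 1/70 = -209791/70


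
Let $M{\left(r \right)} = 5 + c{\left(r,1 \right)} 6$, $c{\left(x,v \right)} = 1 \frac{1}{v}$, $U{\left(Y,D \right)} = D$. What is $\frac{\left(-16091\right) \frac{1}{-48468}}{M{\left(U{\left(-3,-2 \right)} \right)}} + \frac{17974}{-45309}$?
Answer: $- \frac{89431667}{244004068} \approx -0.36652$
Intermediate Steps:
$c{\left(x,v \right)} = \frac{1}{v}$
$M{\left(r \right)} = 11$ ($M{\left(r \right)} = 5 + 1^{-1} \cdot 6 = 5 + 1 \cdot 6 = 5 + 6 = 11$)
$\frac{\left(-16091\right) \frac{1}{-48468}}{M{\left(U{\left(-3,-2 \right)} \right)}} + \frac{17974}{-45309} = \frac{\left(-16091\right) \frac{1}{-48468}}{11} + \frac{17974}{-45309} = \left(-16091\right) \left(- \frac{1}{48468}\right) \frac{1}{11} + 17974 \left(- \frac{1}{45309}\right) = \frac{16091}{48468} \cdot \frac{1}{11} - \frac{1634}{4119} = \frac{16091}{533148} - \frac{1634}{4119} = - \frac{89431667}{244004068}$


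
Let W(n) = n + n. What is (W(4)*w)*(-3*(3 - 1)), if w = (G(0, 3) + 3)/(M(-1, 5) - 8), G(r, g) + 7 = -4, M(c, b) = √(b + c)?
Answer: -64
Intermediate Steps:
G(r, g) = -11 (G(r, g) = -7 - 4 = -11)
w = 4/3 (w = (-11 + 3)/(√(5 - 1) - 8) = -8/(√4 - 8) = -8/(2 - 8) = -8/(-6) = -8*(-⅙) = 4/3 ≈ 1.3333)
W(n) = 2*n
(W(4)*w)*(-3*(3 - 1)) = ((2*4)*(4/3))*(-3*(3 - 1)) = (8*(4/3))*(-3*2) = (32/3)*(-6) = -64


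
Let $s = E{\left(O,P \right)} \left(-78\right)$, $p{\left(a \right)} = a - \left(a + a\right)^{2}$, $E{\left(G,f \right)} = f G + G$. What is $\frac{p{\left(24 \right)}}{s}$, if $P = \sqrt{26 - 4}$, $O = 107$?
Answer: $- \frac{380}{29211} + \frac{380 \sqrt{22}}{29211} \approx 0.048008$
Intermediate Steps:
$P = \sqrt{22} \approx 4.6904$
$E{\left(G,f \right)} = G + G f$ ($E{\left(G,f \right)} = G f + G = G + G f$)
$p{\left(a \right)} = a - 4 a^{2}$ ($p{\left(a \right)} = a - \left(2 a\right)^{2} = a - 4 a^{2}$)
$s = -8346 - 8346 \sqrt{22}$ ($s = 107 \left(1 + \sqrt{22}\right) \left(-78\right) = \left(107 + 107 \sqrt{22}\right) \left(-78\right) = -8346 - 8346 \sqrt{22} \approx -47492.0$)
$\frac{p{\left(24 \right)}}{s} = \frac{24 \left(1 - 96\right)}{-8346 - 8346 \sqrt{22}} = \frac{24 \left(-95\right)}{-8346 - 8346 \sqrt{22}} = - \frac{2280}{-8346 - 8346 \sqrt{22}}$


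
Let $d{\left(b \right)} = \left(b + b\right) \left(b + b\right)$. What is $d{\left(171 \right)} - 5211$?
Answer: $111753$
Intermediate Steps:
$d{\left(b \right)} = 4 b^{2}$ ($d{\left(b \right)} = 2 b 2 b = 4 b^{2}$)
$d{\left(171 \right)} - 5211 = 4 \cdot 171^{2} - 5211 = 4 \cdot 29241 - 5211 = 116964 - 5211 = 111753$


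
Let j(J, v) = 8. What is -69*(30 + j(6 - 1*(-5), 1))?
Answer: -2622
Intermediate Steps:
-69*(30 + j(6 - 1*(-5), 1)) = -69*(30 + 8) = -69*38 = -2622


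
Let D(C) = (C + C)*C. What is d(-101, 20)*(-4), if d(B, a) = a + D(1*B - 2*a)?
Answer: -159128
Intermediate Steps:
D(C) = 2*C² (D(C) = (2*C)*C = 2*C²)
d(B, a) = a + 2*(B - 2*a)² (d(B, a) = a + 2*(1*B - 2*a)² = a + 2*(B - 2*a)²)
d(-101, 20)*(-4) = (20 + 2*(-101 - 2*20)²)*(-4) = (20 + 2*(-101 - 40)²)*(-4) = (20 + 2*(-141)²)*(-4) = (20 + 2*19881)*(-4) = (20 + 39762)*(-4) = 39782*(-4) = -159128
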